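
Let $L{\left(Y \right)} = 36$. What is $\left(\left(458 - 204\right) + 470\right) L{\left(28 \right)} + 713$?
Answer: $26777$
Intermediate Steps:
$\left(\left(458 - 204\right) + 470\right) L{\left(28 \right)} + 713 = \left(\left(458 - 204\right) + 470\right) 36 + 713 = \left(254 + 470\right) 36 + 713 = 724 \cdot 36 + 713 = 26064 + 713 = 26777$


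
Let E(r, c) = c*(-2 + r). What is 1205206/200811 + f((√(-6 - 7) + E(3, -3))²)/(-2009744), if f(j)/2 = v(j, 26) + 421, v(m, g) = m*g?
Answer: 63737584555/10620492168 + 39*I*√13/251218 ≈ 6.0014 + 0.00055974*I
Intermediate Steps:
v(m, g) = g*m
f(j) = 842 + 52*j (f(j) = 2*(26*j + 421) = 2*(421 + 26*j) = 842 + 52*j)
1205206/200811 + f((√(-6 - 7) + E(3, -3))²)/(-2009744) = 1205206/200811 + (842 + 52*(√(-6 - 7) - 3*(-2 + 3))²)/(-2009744) = 1205206*(1/200811) + (842 + 52*(√(-13) - 3*1)²)*(-1/2009744) = 1205206/200811 + (842 + 52*(I*√13 - 3)²)*(-1/2009744) = 1205206/200811 + (842 + 52*(-3 + I*√13)²)*(-1/2009744) = 1205206/200811 + (-421/1004872 - 13*(-3 + I*√13)²/502436) = 63736485379/10620492168 - 13*(-3 + I*√13)²/502436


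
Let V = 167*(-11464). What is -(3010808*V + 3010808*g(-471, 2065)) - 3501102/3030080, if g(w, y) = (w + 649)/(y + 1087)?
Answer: 1720386486001984642413/298462880 ≈ 5.7642e+12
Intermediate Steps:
g(w, y) = (649 + w)/(1087 + y)
V = -1914488
-(3010808*V + 3010808*g(-471, 2065)) - 3501102/3030080 = -(-5764155786304 + 3010808*(649 - 471)/(1087 + 2065)) - 3501102/3030080 = -3010808/(1/(-1914488 + 178/3152)) - 3501102*1/3030080 = -3010808/(1/(-1914488 + (1/3152)*178)) - 1750551/1515040 = -3010808/(1/(-1914488 + 89/1576)) - 1750551/1515040 = -3010808/(1/(-3017232999/1576)) - 1750551/1515040 = -3010808/(-1576/3017232999) - 1750551/1515040 = -3010808*(-3017232999/1576) - 1750551/1515040 = 1135538656406649/197 - 1750551/1515040 = 1720386486001984642413/298462880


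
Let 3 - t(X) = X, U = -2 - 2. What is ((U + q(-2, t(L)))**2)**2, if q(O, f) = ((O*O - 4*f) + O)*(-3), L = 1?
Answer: 38416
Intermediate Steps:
U = -4
t(X) = 3 - X
q(O, f) = -3*O - 3*O**2 + 12*f (q(O, f) = ((O**2 - 4*f) + O)*(-3) = (O + O**2 - 4*f)*(-3) = -3*O - 3*O**2 + 12*f)
((U + q(-2, t(L)))**2)**2 = ((-4 + (-3*(-2) - 3*(-2)**2 + 12*(3 - 1*1)))**2)**2 = ((-4 + (6 - 3*4 + 12*(3 - 1)))**2)**2 = ((-4 + (6 - 12 + 12*2))**2)**2 = ((-4 + (6 - 12 + 24))**2)**2 = ((-4 + 18)**2)**2 = (14**2)**2 = 196**2 = 38416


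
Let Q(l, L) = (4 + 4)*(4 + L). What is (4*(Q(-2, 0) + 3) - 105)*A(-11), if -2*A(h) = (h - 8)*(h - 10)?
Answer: -13965/2 ≈ -6982.5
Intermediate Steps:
A(h) = -(-10 + h)*(-8 + h)/2 (A(h) = -(h - 8)*(h - 10)/2 = -(-8 + h)*(-10 + h)/2 = -(-10 + h)*(-8 + h)/2)
Q(l, L) = 32 + 8*L (Q(l, L) = 8*(4 + L) = 32 + 8*L)
(4*(Q(-2, 0) + 3) - 105)*A(-11) = (4*((32 + 8*0) + 3) - 105)*(-40 + 9*(-11) - ½*(-11)²) = (4*((32 + 0) + 3) - 105)*(-40 - 99 - ½*121) = (4*(32 + 3) - 105)*(-40 - 99 - 121/2) = (4*35 - 105)*(-399/2) = (140 - 105)*(-399/2) = 35*(-399/2) = -13965/2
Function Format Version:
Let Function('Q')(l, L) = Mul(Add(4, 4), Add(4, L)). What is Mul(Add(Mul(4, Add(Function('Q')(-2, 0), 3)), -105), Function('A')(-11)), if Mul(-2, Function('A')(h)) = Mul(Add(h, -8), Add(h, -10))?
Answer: Rational(-13965, 2) ≈ -6982.5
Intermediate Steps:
Function('A')(h) = Mul(Rational(-1, 2), Add(-10, h), Add(-8, h)) (Function('A')(h) = Mul(Rational(-1, 2), Mul(Add(h, -8), Add(h, -10))) = Mul(Rational(-1, 2), Mul(Add(-8, h), Add(-10, h))) = Mul(Rational(-1, 2), Mul(Add(-10, h), Add(-8, h))) = Mul(Rational(-1, 2), Add(-10, h), Add(-8, h)))
Function('Q')(l, L) = Add(32, Mul(8, L)) (Function('Q')(l, L) = Mul(8, Add(4, L)) = Add(32, Mul(8, L)))
Mul(Add(Mul(4, Add(Function('Q')(-2, 0), 3)), -105), Function('A')(-11)) = Mul(Add(Mul(4, Add(Add(32, Mul(8, 0)), 3)), -105), Add(-40, Mul(9, -11), Mul(Rational(-1, 2), Pow(-11, 2)))) = Mul(Add(Mul(4, Add(Add(32, 0), 3)), -105), Add(-40, -99, Mul(Rational(-1, 2), 121))) = Mul(Add(Mul(4, Add(32, 3)), -105), Add(-40, -99, Rational(-121, 2))) = Mul(Add(Mul(4, 35), -105), Rational(-399, 2)) = Mul(Add(140, -105), Rational(-399, 2)) = Mul(35, Rational(-399, 2)) = Rational(-13965, 2)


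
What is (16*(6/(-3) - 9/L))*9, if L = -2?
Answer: 360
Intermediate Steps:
(16*(6/(-3) - 9/L))*9 = (16*(6/(-3) - 9/(-2)))*9 = (16*(6*(-⅓) - 9*(-½)))*9 = (16*(-2 + 9/2))*9 = (16*(5/2))*9 = 40*9 = 360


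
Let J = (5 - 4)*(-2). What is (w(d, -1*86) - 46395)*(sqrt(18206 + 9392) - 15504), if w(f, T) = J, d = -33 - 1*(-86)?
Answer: 719339088 - 46397*sqrt(27598) ≈ 7.1163e+8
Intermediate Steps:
J = -2 (J = 1*(-2) = -2)
d = 53 (d = -33 + 86 = 53)
w(f, T) = -2
(w(d, -1*86) - 46395)*(sqrt(18206 + 9392) - 15504) = (-2 - 46395)*(sqrt(18206 + 9392) - 15504) = -46397*(sqrt(27598) - 15504) = -46397*(-15504 + sqrt(27598)) = 719339088 - 46397*sqrt(27598)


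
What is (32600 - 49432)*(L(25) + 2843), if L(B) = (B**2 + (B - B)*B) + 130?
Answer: -60561536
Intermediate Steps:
L(B) = 130 + B**2 (L(B) = (B**2 + 0*B) + 130 = (B**2 + 0) + 130 = B**2 + 130 = 130 + B**2)
(32600 - 49432)*(L(25) + 2843) = (32600 - 49432)*((130 + 25**2) + 2843) = -16832*((130 + 625) + 2843) = -16832*(755 + 2843) = -16832*3598 = -60561536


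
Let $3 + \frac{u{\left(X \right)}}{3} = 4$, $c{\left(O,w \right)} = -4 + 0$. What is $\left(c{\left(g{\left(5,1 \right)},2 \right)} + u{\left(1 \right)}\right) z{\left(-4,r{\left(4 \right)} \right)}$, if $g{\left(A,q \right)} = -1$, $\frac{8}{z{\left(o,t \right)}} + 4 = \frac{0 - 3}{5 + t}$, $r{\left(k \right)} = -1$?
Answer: $\frac{32}{19} \approx 1.6842$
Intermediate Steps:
$z{\left(o,t \right)} = \frac{8}{-4 - \frac{3}{5 + t}}$ ($z{\left(o,t \right)} = \frac{8}{-4 + \frac{0 - 3}{5 + t}} = \frac{8}{-4 - \frac{3}{5 + t}}$)
$c{\left(O,w \right)} = -4$
$u{\left(X \right)} = 3$ ($u{\left(X \right)} = -9 + 3 \cdot 4 = -9 + 12 = 3$)
$\left(c{\left(g{\left(5,1 \right)},2 \right)} + u{\left(1 \right)}\right) z{\left(-4,r{\left(4 \right)} \right)} = \left(-4 + 3\right) \frac{8 \left(-5 - -1\right)}{23 + 4 \left(-1\right)} = - \frac{8 \left(-5 + 1\right)}{23 - 4} = - \frac{8 \left(-4\right)}{19} = \left(-1\right) \left(- \frac{32}{19}\right) = \frac{32}{19}$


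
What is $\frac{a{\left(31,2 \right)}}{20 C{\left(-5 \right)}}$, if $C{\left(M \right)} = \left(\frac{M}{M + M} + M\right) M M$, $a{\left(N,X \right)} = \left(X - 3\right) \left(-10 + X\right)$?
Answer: $- \frac{4}{1125} \approx -0.0035556$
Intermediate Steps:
$a{\left(N,X \right)} = \left(-10 + X\right) \left(-3 + X\right)$ ($a{\left(N,X \right)} = \left(-3 + X\right) \left(-10 + X\right) = \left(-10 + X\right) \left(-3 + X\right)$)
$C{\left(M \right)} = M^{2} \left(\frac{1}{2} + M\right)$ ($C{\left(M \right)} = \left(\frac{M}{2 M} + M\right) M M = \left(\frac{1}{2 M} M + M\right) M M = \left(\frac{1}{2} + M\right) M M = M \left(\frac{1}{2} + M\right) M = M^{2} \left(\frac{1}{2} + M\right)$)
$\frac{a{\left(31,2 \right)}}{20 C{\left(-5 \right)}} = \frac{30 + 2^{2} - 26}{20 \left(-5\right)^{2} \left(\frac{1}{2} - 5\right)} = \frac{30 + 4 - 26}{20 \cdot 25 \left(- \frac{9}{2}\right)} = \frac{8}{20 \left(- \frac{225}{2}\right)} = \frac{8}{-2250} = 8 \left(- \frac{1}{2250}\right) = - \frac{4}{1125}$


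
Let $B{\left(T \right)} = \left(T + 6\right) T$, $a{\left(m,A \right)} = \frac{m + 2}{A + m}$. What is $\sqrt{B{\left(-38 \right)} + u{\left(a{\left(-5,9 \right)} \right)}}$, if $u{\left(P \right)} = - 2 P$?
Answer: $\frac{\sqrt{4870}}{2} \approx 34.893$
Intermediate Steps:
$a{\left(m,A \right)} = \frac{2 + m}{A + m}$
$B{\left(T \right)} = T \left(6 + T\right)$ ($B{\left(T \right)} = \left(6 + T\right) T = T \left(6 + T\right)$)
$\sqrt{B{\left(-38 \right)} + u{\left(a{\left(-5,9 \right)} \right)}} = \sqrt{- 38 \left(6 - 38\right) - 2 \frac{2 - 5}{9 - 5}} = \sqrt{\left(-38\right) \left(-32\right) - 2 \cdot \frac{1}{4} \left(-3\right)} = \sqrt{1216 - 2 \cdot \frac{1}{4} \left(-3\right)} = \sqrt{1216 - - \frac{3}{2}} = \sqrt{1216 + \frac{3}{2}} = \sqrt{\frac{2435}{2}} = \frac{\sqrt{4870}}{2}$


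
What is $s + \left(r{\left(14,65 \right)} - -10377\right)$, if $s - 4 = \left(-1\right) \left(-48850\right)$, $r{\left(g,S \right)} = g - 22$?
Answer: $59223$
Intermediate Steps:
$r{\left(g,S \right)} = -22 + g$ ($r{\left(g,S \right)} = g - 22 = -22 + g$)
$s = 48854$ ($s = 4 - -48850 = 4 + 48850 = 48854$)
$s + \left(r{\left(14,65 \right)} - -10377\right) = 48854 + \left(\left(-22 + 14\right) - -10377\right) = 48854 + \left(-8 + 10377\right) = 48854 + 10369 = 59223$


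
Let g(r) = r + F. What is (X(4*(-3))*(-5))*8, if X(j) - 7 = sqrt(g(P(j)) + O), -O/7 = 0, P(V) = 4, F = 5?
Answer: -400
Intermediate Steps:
g(r) = 5 + r (g(r) = r + 5 = 5 + r)
O = 0 (O = -7*0 = 0)
X(j) = 10 (X(j) = 7 + sqrt((5 + 4) + 0) = 7 + sqrt(9 + 0) = 7 + sqrt(9) = 7 + 3 = 10)
(X(4*(-3))*(-5))*8 = (10*(-5))*8 = -50*8 = -400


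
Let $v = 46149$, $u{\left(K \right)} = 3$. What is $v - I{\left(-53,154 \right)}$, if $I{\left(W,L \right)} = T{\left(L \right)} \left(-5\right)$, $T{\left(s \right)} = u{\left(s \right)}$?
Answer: $46164$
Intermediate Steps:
$T{\left(s \right)} = 3$
$I{\left(W,L \right)} = -15$ ($I{\left(W,L \right)} = 3 \left(-5\right) = -15$)
$v - I{\left(-53,154 \right)} = 46149 - -15 = 46149 + 15 = 46164$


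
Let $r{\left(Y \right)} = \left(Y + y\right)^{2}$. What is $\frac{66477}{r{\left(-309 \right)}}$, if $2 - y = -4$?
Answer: $\frac{22159}{30603} \approx 0.72408$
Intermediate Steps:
$y = 6$ ($y = 2 - -4 = 2 + 4 = 6$)
$r{\left(Y \right)} = \left(6 + Y\right)^{2}$ ($r{\left(Y \right)} = \left(Y + 6\right)^{2} = \left(6 + Y\right)^{2}$)
$\frac{66477}{r{\left(-309 \right)}} = \frac{66477}{\left(6 - 309\right)^{2}} = \frac{66477}{\left(-303\right)^{2}} = \frac{66477}{91809} = 66477 \cdot \frac{1}{91809} = \frac{22159}{30603}$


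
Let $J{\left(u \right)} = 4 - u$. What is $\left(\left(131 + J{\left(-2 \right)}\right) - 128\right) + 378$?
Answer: $387$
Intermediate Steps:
$\left(\left(131 + J{\left(-2 \right)}\right) - 128\right) + 378 = \left(\left(131 + \left(4 - -2\right)\right) - 128\right) + 378 = \left(\left(131 + \left(4 + 2\right)\right) - 128\right) + 378 = \left(\left(131 + 6\right) - 128\right) + 378 = \left(137 - 128\right) + 378 = 9 + 378 = 387$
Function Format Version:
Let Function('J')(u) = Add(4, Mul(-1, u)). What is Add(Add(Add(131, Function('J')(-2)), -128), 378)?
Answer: 387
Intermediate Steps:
Add(Add(Add(131, Function('J')(-2)), -128), 378) = Add(Add(Add(131, Add(4, Mul(-1, -2))), -128), 378) = Add(Add(Add(131, Add(4, 2)), -128), 378) = Add(Add(Add(131, 6), -128), 378) = Add(Add(137, -128), 378) = Add(9, 378) = 387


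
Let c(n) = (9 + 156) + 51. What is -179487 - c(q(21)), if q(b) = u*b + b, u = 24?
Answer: -179703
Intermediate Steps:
q(b) = 25*b (q(b) = 24*b + b = 25*b)
c(n) = 216 (c(n) = 165 + 51 = 216)
-179487 - c(q(21)) = -179487 - 1*216 = -179487 - 216 = -179703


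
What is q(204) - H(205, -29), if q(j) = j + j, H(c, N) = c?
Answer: 203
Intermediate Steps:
q(j) = 2*j
q(204) - H(205, -29) = 2*204 - 1*205 = 408 - 205 = 203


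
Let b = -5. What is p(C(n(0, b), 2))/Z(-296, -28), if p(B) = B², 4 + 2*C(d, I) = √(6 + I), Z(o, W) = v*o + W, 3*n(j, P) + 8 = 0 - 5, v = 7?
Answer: -1/350 + √2/525 ≈ -0.00016340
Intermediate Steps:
n(j, P) = -13/3 (n(j, P) = -8/3 + (0 - 5)/3 = -8/3 + (⅓)*(-5) = -8/3 - 5/3 = -13/3)
Z(o, W) = W + 7*o (Z(o, W) = 7*o + W = W + 7*o)
C(d, I) = -2 + √(6 + I)/2
p(C(n(0, b), 2))/Z(-296, -28) = (-2 + √(6 + 2)/2)²/(-28 + 7*(-296)) = (-2 + √8/2)²/(-28 - 2072) = (-2 + (2*√2)/2)²/(-2100) = (-2 + √2)²*(-1/2100) = -(-2 + √2)²/2100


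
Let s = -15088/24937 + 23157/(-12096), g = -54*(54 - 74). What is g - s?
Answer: 36280995413/33515328 ≈ 1082.5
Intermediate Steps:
g = 1080 (g = -54*(-20) = 1080)
s = -84441173/33515328 (s = -15088*1/24937 + 23157*(-1/12096) = -15088/24937 - 2573/1344 = -84441173/33515328 ≈ -2.5195)
g - s = 1080 - 1*(-84441173/33515328) = 1080 + 84441173/33515328 = 36280995413/33515328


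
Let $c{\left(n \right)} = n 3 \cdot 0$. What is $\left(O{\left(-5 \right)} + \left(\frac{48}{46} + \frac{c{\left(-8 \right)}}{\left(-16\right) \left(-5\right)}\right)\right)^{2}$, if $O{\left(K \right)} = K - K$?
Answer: $\frac{576}{529} \approx 1.0888$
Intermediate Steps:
$O{\left(K \right)} = 0$
$c{\left(n \right)} = 0$ ($c{\left(n \right)} = 3 n 0 = 0$)
$\left(O{\left(-5 \right)} + \left(\frac{48}{46} + \frac{c{\left(-8 \right)}}{\left(-16\right) \left(-5\right)}\right)\right)^{2} = \left(0 + \left(\frac{48}{46} + \frac{0}{\left(-16\right) \left(-5\right)}\right)\right)^{2} = \left(0 + \left(48 \cdot \frac{1}{46} + \frac{0}{80}\right)\right)^{2} = \left(0 + \left(\frac{24}{23} + 0 \cdot \frac{1}{80}\right)\right)^{2} = \left(0 + \left(\frac{24}{23} + 0\right)\right)^{2} = \left(0 + \frac{24}{23}\right)^{2} = \left(\frac{24}{23}\right)^{2} = \frac{576}{529}$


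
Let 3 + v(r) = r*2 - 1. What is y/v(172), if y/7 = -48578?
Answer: -170023/170 ≈ -1000.1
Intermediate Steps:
y = -340046 (y = 7*(-48578) = -340046)
v(r) = -4 + 2*r (v(r) = -3 + (r*2 - 1) = -3 + (2*r - 1) = -3 + (-1 + 2*r) = -4 + 2*r)
y/v(172) = -340046/(-4 + 2*172) = -340046/(-4 + 344) = -340046/340 = -340046*1/340 = -170023/170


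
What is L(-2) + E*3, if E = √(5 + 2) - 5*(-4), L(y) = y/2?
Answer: 59 + 3*√7 ≈ 66.937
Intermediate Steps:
L(y) = y/2 (L(y) = y*(½) = y/2)
E = 20 + √7 (E = √7 + 20 = 20 + √7 ≈ 22.646)
L(-2) + E*3 = (½)*(-2) + (20 + √7)*3 = -1 + (60 + 3*√7) = 59 + 3*√7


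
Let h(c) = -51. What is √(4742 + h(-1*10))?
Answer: √4691 ≈ 68.491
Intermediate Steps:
√(4742 + h(-1*10)) = √(4742 - 51) = √4691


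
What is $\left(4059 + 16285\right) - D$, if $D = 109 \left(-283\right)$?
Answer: $51191$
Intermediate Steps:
$D = -30847$
$\left(4059 + 16285\right) - D = \left(4059 + 16285\right) - -30847 = 20344 + 30847 = 51191$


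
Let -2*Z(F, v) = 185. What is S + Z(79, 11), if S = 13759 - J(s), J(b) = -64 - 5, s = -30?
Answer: 27471/2 ≈ 13736.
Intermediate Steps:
Z(F, v) = -185/2 (Z(F, v) = -½*185 = -185/2)
J(b) = -69
S = 13828 (S = 13759 - 1*(-69) = 13759 + 69 = 13828)
S + Z(79, 11) = 13828 - 185/2 = 27471/2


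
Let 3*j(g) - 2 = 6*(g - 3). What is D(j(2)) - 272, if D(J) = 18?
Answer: -254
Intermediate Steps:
j(g) = -16/3 + 2*g (j(g) = ⅔ + (6*(g - 3))/3 = ⅔ + (6*(-3 + g))/3 = ⅔ + (-18 + 6*g)/3 = ⅔ + (-6 + 2*g) = -16/3 + 2*g)
D(j(2)) - 272 = 18 - 272 = -254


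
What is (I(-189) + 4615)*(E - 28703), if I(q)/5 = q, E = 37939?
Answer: 33896120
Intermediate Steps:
I(q) = 5*q
(I(-189) + 4615)*(E - 28703) = (5*(-189) + 4615)*(37939 - 28703) = (-945 + 4615)*9236 = 3670*9236 = 33896120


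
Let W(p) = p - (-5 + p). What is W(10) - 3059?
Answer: -3054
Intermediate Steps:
W(p) = 5 (W(p) = p + (5 - p) = 5)
W(10) - 3059 = 5 - 3059 = -3054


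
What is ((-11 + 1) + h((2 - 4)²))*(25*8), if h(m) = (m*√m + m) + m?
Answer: 1200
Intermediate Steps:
h(m) = m^(3/2) + 2*m (h(m) = (m^(3/2) + m) + m = (m + m^(3/2)) + m = m^(3/2) + 2*m)
((-11 + 1) + h((2 - 4)²))*(25*8) = ((-11 + 1) + (((2 - 4)²)^(3/2) + 2*(2 - 4)²))*(25*8) = (-10 + (((-2)²)^(3/2) + 2*(-2)²))*200 = (-10 + (4^(3/2) + 2*4))*200 = (-10 + (8 + 8))*200 = (-10 + 16)*200 = 6*200 = 1200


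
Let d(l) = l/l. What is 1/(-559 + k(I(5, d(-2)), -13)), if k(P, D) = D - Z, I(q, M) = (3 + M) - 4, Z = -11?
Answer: -1/561 ≈ -0.0017825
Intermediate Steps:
d(l) = 1
I(q, M) = -1 + M
k(P, D) = 11 + D (k(P, D) = D - 1*(-11) = D + 11 = 11 + D)
1/(-559 + k(I(5, d(-2)), -13)) = 1/(-559 + (11 - 13)) = 1/(-559 - 2) = 1/(-561) = -1/561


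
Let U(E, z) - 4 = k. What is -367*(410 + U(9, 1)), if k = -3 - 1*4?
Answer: -149369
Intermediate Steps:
k = -7 (k = -3 - 4 = -7)
U(E, z) = -3 (U(E, z) = 4 - 7 = -3)
-367*(410 + U(9, 1)) = -367*(410 - 3) = -367*407 = -149369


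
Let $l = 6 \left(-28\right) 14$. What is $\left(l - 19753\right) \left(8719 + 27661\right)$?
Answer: $-804179900$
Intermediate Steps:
$l = -2352$ ($l = \left(-168\right) 14 = -2352$)
$\left(l - 19753\right) \left(8719 + 27661\right) = \left(-2352 - 19753\right) \left(8719 + 27661\right) = \left(-22105\right) 36380 = -804179900$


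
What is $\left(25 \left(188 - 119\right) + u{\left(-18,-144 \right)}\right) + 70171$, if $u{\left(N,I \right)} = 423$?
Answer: $72319$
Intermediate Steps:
$\left(25 \left(188 - 119\right) + u{\left(-18,-144 \right)}\right) + 70171 = \left(25 \left(188 - 119\right) + 423\right) + 70171 = \left(25 \cdot 69 + 423\right) + 70171 = \left(1725 + 423\right) + 70171 = 2148 + 70171 = 72319$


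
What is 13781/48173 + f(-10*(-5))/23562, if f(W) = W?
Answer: 163558286/567526113 ≈ 0.28820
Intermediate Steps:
13781/48173 + f(-10*(-5))/23562 = 13781/48173 - 10*(-5)/23562 = 13781*(1/48173) + 50*(1/23562) = 13781/48173 + 25/11781 = 163558286/567526113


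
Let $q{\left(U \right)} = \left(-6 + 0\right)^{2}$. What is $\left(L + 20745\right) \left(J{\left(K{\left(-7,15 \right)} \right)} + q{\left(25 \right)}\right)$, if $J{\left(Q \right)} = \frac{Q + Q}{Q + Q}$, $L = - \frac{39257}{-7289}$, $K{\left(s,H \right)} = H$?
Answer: $\frac{151249562}{197} \approx 7.6776 \cdot 10^{5}$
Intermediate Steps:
$L = \frac{1061}{197}$ ($L = \left(-39257\right) \left(- \frac{1}{7289}\right) = \frac{1061}{197} \approx 5.3858$)
$q{\left(U \right)} = 36$ ($q{\left(U \right)} = \left(-6\right)^{2} = 36$)
$J{\left(Q \right)} = 1$ ($J{\left(Q \right)} = \frac{2 Q}{2 Q} = 2 Q \frac{1}{2 Q} = 1$)
$\left(L + 20745\right) \left(J{\left(K{\left(-7,15 \right)} \right)} + q{\left(25 \right)}\right) = \left(\frac{1061}{197} + 20745\right) \left(1 + 36\right) = \frac{4087826}{197} \cdot 37 = \frac{151249562}{197}$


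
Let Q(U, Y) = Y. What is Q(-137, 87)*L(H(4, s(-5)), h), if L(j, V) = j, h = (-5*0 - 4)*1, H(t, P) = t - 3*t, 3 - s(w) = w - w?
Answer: -696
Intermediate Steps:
s(w) = 3 (s(w) = 3 - (w - w) = 3 - 1*0 = 3 + 0 = 3)
H(t, P) = -2*t
h = -4 (h = (0 - 4)*1 = -4*1 = -4)
Q(-137, 87)*L(H(4, s(-5)), h) = 87*(-2*4) = 87*(-8) = -696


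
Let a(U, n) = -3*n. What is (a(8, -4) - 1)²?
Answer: 121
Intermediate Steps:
(a(8, -4) - 1)² = (-3*(-4) - 1)² = (12 - 1)² = 11² = 121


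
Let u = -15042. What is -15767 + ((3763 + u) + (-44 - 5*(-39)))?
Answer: -26895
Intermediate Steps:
-15767 + ((3763 + u) + (-44 - 5*(-39))) = -15767 + ((3763 - 15042) + (-44 - 5*(-39))) = -15767 + (-11279 + (-44 + 195)) = -15767 + (-11279 + 151) = -15767 - 11128 = -26895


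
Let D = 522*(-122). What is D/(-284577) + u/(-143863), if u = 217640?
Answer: -606592724/470575873 ≈ -1.2890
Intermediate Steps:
D = -63684
D/(-284577) + u/(-143863) = -63684/(-284577) + 217640/(-143863) = -63684*(-1/284577) + 217640*(-1/143863) = 732/3271 - 217640/143863 = -606592724/470575873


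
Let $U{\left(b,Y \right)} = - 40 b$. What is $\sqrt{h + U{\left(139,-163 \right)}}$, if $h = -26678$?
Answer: $9 i \sqrt{398} \approx 179.55 i$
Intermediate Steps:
$\sqrt{h + U{\left(139,-163 \right)}} = \sqrt{-26678 - 5560} = \sqrt{-32238} = 9 i \sqrt{398}$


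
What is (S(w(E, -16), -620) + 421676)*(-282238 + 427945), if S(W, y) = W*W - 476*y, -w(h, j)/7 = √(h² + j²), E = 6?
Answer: 106526970528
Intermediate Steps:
w(h, j) = -7*√(h² + j²)
S(W, y) = W² - 476*y
(S(w(E, -16), -620) + 421676)*(-282238 + 427945) = (((-7*√(6² + (-16)²))² - 476*(-620)) + 421676)*(-282238 + 427945) = (((-7*√(36 + 256))² + 295120) + 421676)*145707 = (((-14*√73)² + 295120) + 421676)*145707 = ((14308 + 295120) + 421676)*145707 = (309428 + 421676)*145707 = 731104*145707 = 106526970528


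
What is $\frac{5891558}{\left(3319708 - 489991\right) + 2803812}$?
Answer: $\frac{5891558}{5633529} \approx 1.0458$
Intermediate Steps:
$\frac{5891558}{\left(3319708 - 489991\right) + 2803812} = \frac{5891558}{2829717 + 2803812} = \frac{5891558}{5633529}$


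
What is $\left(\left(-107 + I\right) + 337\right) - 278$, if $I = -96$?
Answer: $-144$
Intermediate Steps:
$\left(\left(-107 + I\right) + 337\right) - 278 = \left(\left(-107 - 96\right) + 337\right) - 278 = \left(-203 + 337\right) - 278 = 134 - 278 = -144$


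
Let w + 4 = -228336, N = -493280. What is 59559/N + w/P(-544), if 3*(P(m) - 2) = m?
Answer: 168937311429/132692320 ≈ 1273.2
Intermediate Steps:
P(m) = 2 + m/3
w = -228340 (w = -4 - 228336 = -228340)
59559/N + w/P(-544) = 59559/(-493280) - 228340/(2 + (1/3)*(-544)) = 59559*(-1/493280) - 228340/(2 - 544/3) = -59559/493280 - 228340/(-538/3) = -59559/493280 - 228340*(-3/538) = -59559/493280 + 342510/269 = 168937311429/132692320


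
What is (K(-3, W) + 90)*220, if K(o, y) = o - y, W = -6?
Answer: 20460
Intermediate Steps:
(K(-3, W) + 90)*220 = ((-3 - 1*(-6)) + 90)*220 = ((-3 + 6) + 90)*220 = (3 + 90)*220 = 93*220 = 20460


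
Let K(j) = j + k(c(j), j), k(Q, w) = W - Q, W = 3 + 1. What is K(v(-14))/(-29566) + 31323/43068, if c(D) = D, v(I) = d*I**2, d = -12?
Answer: 154320591/212224748 ≈ 0.72716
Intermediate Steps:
W = 4
v(I) = -12*I**2
k(Q, w) = 4 - Q
K(j) = 4 (K(j) = j + (4 - j) = 4)
K(v(-14))/(-29566) + 31323/43068 = 4/(-29566) + 31323/43068 = 4*(-1/29566) + 31323*(1/43068) = -2/14783 + 10441/14356 = 154320591/212224748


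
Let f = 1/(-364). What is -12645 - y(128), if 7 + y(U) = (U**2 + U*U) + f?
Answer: -16527783/364 ≈ -45406.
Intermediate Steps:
f = -1/364 ≈ -0.0027473
y(U) = -2549/364 + 2*U**2 (y(U) = -7 + ((U**2 + U*U) - 1/364) = -7 + ((U**2 + U**2) - 1/364) = -7 + (2*U**2 - 1/364) = -7 + (-1/364 + 2*U**2) = -2549/364 + 2*U**2)
-12645 - y(128) = -12645 - (-2549/364 + 2*128**2) = -12645 - (-2549/364 + 2*16384) = -12645 - (-2549/364 + 32768) = -12645 - 1*11925003/364 = -12645 - 11925003/364 = -16527783/364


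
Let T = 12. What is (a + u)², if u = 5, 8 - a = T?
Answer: 1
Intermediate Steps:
a = -4 (a = 8 - 1*12 = 8 - 12 = -4)
(a + u)² = (-4 + 5)² = 1² = 1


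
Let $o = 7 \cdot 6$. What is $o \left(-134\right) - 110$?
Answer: $-5738$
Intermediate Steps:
$o = 42$
$o \left(-134\right) - 110 = 42 \left(-134\right) - 110 = -5628 - 110 = -5738$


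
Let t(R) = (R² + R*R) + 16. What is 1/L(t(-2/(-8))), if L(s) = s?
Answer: 8/129 ≈ 0.062016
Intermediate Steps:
t(R) = 16 + 2*R² (t(R) = (R² + R²) + 16 = 2*R² + 16 = 16 + 2*R²)
1/L(t(-2/(-8))) = 1/(16 + 2*(-2/(-8))²) = 1/(16 + 2*(-2*(-⅛))²) = 1/(16 + 2*(¼)²) = 1/(16 + 2*(1/16)) = 1/(16 + ⅛) = 1/(129/8) = 8/129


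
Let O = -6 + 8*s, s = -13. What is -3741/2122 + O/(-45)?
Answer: 13015/19098 ≈ 0.68149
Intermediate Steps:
O = -110 (O = -6 + 8*(-13) = -6 - 104 = -110)
-3741/2122 + O/(-45) = -3741/2122 - 110/(-45) = -3741*1/2122 - 110*(-1/45) = -3741/2122 + 22/9 = 13015/19098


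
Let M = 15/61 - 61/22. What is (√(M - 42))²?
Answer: -59755/1342 ≈ -44.527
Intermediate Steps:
M = -3391/1342 (M = 15*(1/61) - 61*1/22 = 15/61 - 61/22 = -3391/1342 ≈ -2.5268)
(√(M - 42))² = (√(-3391/1342 - 42))² = (√(-59755/1342))² = (I*√80191210/1342)² = -59755/1342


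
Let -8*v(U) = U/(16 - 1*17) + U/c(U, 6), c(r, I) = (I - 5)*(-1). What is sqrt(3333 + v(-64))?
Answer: sqrt(3317) ≈ 57.593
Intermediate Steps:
c(r, I) = 5 - I (c(r, I) = (-5 + I)*(-1) = 5 - I)
v(U) = U/4 (v(U) = -(U/(16 - 1*17) + U/(5 - 1*6))/8 = -(U/(16 - 17) + U/(5 - 6))/8 = -(U/(-1) + U/(-1))/8 = -(U*(-1) + U*(-1))/8 = -(-U - U)/8 = -(-1)*U/4 = U/4)
sqrt(3333 + v(-64)) = sqrt(3333 + (1/4)*(-64)) = sqrt(3333 - 16) = sqrt(3317)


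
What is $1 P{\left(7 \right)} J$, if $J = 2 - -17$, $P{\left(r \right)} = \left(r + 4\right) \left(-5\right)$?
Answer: $-1045$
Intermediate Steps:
$P{\left(r \right)} = -20 - 5 r$ ($P{\left(r \right)} = \left(4 + r\right) \left(-5\right) = -20 - 5 r$)
$J = 19$ ($J = 2 + 17 = 19$)
$1 P{\left(7 \right)} J = 1 \left(-20 - 35\right) 19 = 1 \left(-55\right) 19 = \left(-55\right) 19 = -1045$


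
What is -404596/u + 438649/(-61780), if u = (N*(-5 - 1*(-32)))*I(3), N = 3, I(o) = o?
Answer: -25102532587/15012540 ≈ -1672.1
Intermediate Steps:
u = 243 (u = (3*(-5 - 1*(-32)))*3 = (3*(-5 + 32))*3 = (3*27)*3 = 81*3 = 243)
-404596/u + 438649/(-61780) = -404596/243 + 438649/(-61780) = -404596*1/243 + 438649*(-1/61780) = -404596/243 - 438649/61780 = -25102532587/15012540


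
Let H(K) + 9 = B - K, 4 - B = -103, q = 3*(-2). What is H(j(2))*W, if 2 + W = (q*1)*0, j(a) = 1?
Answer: -194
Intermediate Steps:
q = -6
B = 107 (B = 4 - 1*(-103) = 4 + 103 = 107)
W = -2 (W = -2 - 6*1*0 = -2 - 6*0 = -2 + 0 = -2)
H(K) = 98 - K (H(K) = -9 + (107 - K) = 98 - K)
H(j(2))*W = (98 - 1*1)*(-2) = (98 - 1)*(-2) = 97*(-2) = -194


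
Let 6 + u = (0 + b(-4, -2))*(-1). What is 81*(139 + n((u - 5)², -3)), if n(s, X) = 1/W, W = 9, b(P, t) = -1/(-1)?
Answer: 11268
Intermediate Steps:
b(P, t) = 1 (b(P, t) = -1*(-1) = 1)
u = -7 (u = -6 + (0 + 1)*(-1) = -6 + 1*(-1) = -6 - 1 = -7)
n(s, X) = ⅑ (n(s, X) = 1/9 = ⅑)
81*(139 + n((u - 5)², -3)) = 81*(139 + ⅑) = 81*(1252/9) = 11268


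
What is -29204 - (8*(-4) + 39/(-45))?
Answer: -437567/15 ≈ -29171.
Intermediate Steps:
-29204 - (8*(-4) + 39/(-45)) = -29204 - (-32 + 39*(-1/45)) = -29204 - (-32 - 13/15) = -29204 - 1*(-493/15) = -29204 + 493/15 = -437567/15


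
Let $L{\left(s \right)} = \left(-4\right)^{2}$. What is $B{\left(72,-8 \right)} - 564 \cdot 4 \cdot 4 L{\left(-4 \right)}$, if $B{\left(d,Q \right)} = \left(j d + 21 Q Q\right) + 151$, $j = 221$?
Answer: $-126977$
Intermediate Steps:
$L{\left(s \right)} = 16$
$B{\left(d,Q \right)} = 151 + 21 Q^{2} + 221 d$ ($B{\left(d,Q \right)} = \left(221 d + 21 Q Q\right) + 151 = \left(221 d + 21 Q^{2}\right) + 151 = \left(21 Q^{2} + 221 d\right) + 151 = 151 + 21 Q^{2} + 221 d$)
$B{\left(72,-8 \right)} - 564 \cdot 4 \cdot 4 L{\left(-4 \right)} = \left(151 + 21 \left(-8\right)^{2} + 221 \cdot 72\right) - 564 \cdot 4 \cdot 4 \cdot 16 = \left(151 + 21 \cdot 64 + 15912\right) - 564 \cdot 16 \cdot 16 = \left(151 + 1344 + 15912\right) - 144384 = 17407 - 144384 = -126977$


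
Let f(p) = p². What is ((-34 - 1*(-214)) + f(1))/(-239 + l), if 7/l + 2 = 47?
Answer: -8145/10748 ≈ -0.75782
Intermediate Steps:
l = 7/45 (l = 7/(-2 + 47) = 7/45 ≈ 0.15556)
((-34 - 1*(-214)) + f(1))/(-239 + l) = ((-34 - 1*(-214)) + 1²)/(-239 + 7/45) = ((-34 + 214) + 1)/(-10748/45) = (180 + 1)*(-45/10748) = 181*(-45/10748) = -8145/10748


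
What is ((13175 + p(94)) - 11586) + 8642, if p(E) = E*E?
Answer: 19067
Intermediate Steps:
p(E) = E²
((13175 + p(94)) - 11586) + 8642 = ((13175 + 94²) - 11586) + 8642 = ((13175 + 8836) - 11586) + 8642 = (22011 - 11586) + 8642 = 10425 + 8642 = 19067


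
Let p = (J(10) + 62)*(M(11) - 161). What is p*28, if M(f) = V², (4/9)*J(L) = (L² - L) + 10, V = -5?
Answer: -1092896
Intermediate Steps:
J(L) = 45/2 - 9*L/4 + 9*L²/4 (J(L) = 9*((L² - L) + 10)/4 = 9*(10 + L² - L)/4 = 45/2 - 9*L/4 + 9*L²/4)
M(f) = 25 (M(f) = (-5)² = 25)
p = -39032 (p = ((45/2 - 9/4*10 + (9/4)*10²) + 62)*(25 - 161) = ((45/2 - 45/2 + (9/4)*100) + 62)*(-136) = ((45/2 - 45/2 + 225) + 62)*(-136) = (225 + 62)*(-136) = 287*(-136) = -39032)
p*28 = -39032*28 = -1092896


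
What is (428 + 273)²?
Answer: 491401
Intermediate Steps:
(428 + 273)² = 701² = 491401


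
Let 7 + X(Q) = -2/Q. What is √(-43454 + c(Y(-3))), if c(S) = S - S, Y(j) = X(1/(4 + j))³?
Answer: I*√43454 ≈ 208.46*I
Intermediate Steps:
X(Q) = -7 - 2/Q
Y(j) = (-15 - 2*j)³ (Y(j) = (-7 - (8 + 2*j))³ = (-7 - 2*(4 + j))³ = (-7 + (-8 - 2*j))³ = (-15 - 2*j)³)
c(S) = 0
√(-43454 + c(Y(-3))) = √(-43454 + 0) = √(-43454) = I*√43454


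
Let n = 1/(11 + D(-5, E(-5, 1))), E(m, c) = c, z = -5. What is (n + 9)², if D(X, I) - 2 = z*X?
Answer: 117649/1444 ≈ 81.474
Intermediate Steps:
D(X, I) = 2 - 5*X
n = 1/38 (n = 1/(11 + (2 - 5*(-5))) = 1/(11 + (2 + 25)) = 1/(11 + 27) = 1/38 ≈ 0.026316)
(n + 9)² = (1/38 + 9)² = (343/38)² = 117649/1444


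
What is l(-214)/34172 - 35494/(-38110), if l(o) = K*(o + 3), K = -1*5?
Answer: 626553509/651147460 ≈ 0.96223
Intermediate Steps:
K = -5
l(o) = -15 - 5*o (l(o) = -5*(o + 3) = -5*(3 + o) = -15 - 5*o)
l(-214)/34172 - 35494/(-38110) = (-15 - 5*(-214))/34172 - 35494/(-38110) = (-15 + 1070)*(1/34172) - 35494*(-1/38110) = 1055*(1/34172) + 17747/19055 = 1055/34172 + 17747/19055 = 626553509/651147460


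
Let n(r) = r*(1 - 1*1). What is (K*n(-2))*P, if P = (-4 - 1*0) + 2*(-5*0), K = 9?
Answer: 0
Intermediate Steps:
n(r) = 0 (n(r) = r*(1 - 1) = r*0 = 0)
P = -4 (P = (-4 + 0) + 2*0 = -4 + 0 = -4)
(K*n(-2))*P = (9*0)*(-4) = 0*(-4) = 0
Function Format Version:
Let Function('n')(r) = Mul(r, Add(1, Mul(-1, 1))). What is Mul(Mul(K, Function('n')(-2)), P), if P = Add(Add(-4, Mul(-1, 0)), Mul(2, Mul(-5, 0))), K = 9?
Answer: 0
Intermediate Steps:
Function('n')(r) = 0 (Function('n')(r) = Mul(r, Add(1, -1)) = Mul(r, 0) = 0)
P = -4 (P = Add(Add(-4, 0), Mul(2, 0)) = Add(-4, 0) = -4)
Mul(Mul(K, Function('n')(-2)), P) = Mul(Mul(9, 0), -4) = Mul(0, -4) = 0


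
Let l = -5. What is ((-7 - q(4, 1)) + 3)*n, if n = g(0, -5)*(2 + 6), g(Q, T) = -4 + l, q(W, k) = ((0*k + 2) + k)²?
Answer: 936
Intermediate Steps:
q(W, k) = (2 + k)² (q(W, k) = ((0 + 2) + k)² = (2 + k)²)
g(Q, T) = -9 (g(Q, T) = -4 - 5 = -9)
n = -72 (n = -9*(2 + 6) = -9*8 = -72)
((-7 - q(4, 1)) + 3)*n = ((-7 - (2 + 1)²) + 3)*(-72) = ((-7 - 1*3²) + 3)*(-72) = ((-7 - 1*9) + 3)*(-72) = ((-7 - 9) + 3)*(-72) = (-16 + 3)*(-72) = -13*(-72) = 936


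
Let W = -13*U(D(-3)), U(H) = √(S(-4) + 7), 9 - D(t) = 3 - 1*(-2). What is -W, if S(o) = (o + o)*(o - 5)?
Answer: 13*√79 ≈ 115.55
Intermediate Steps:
D(t) = 4 (D(t) = 9 - (3 - 1*(-2)) = 9 - (3 + 2) = 9 - 1*5 = 9 - 5 = 4)
S(o) = 2*o*(-5 + o) (S(o) = (2*o)*(-5 + o) = 2*o*(-5 + o))
U(H) = √79 (U(H) = √(2*(-4)*(-5 - 4) + 7) = √(2*(-4)*(-9) + 7) = √(72 + 7) = √79)
W = -13*√79 ≈ -115.55
-W = -(-13)*√79 = 13*√79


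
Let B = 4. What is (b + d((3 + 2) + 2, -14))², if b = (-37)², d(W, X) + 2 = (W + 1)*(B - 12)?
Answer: 1697809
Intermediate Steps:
d(W, X) = -10 - 8*W (d(W, X) = -2 + (W + 1)*(4 - 12) = -2 + (1 + W)*(-8) = -2 + (-8 - 8*W) = -10 - 8*W)
b = 1369
(b + d((3 + 2) + 2, -14))² = (1369 + (-10 - 8*((3 + 2) + 2)))² = (1369 + (-10 - 8*(5 + 2)))² = (1369 + (-10 - 8*7))² = (1369 + (-10 - 56))² = (1369 - 66)² = 1303² = 1697809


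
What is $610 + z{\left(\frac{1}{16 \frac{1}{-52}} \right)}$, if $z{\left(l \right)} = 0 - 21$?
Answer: $589$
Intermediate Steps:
$z{\left(l \right)} = -21$
$610 + z{\left(\frac{1}{16 \frac{1}{-52}} \right)} = 610 - 21 = 589$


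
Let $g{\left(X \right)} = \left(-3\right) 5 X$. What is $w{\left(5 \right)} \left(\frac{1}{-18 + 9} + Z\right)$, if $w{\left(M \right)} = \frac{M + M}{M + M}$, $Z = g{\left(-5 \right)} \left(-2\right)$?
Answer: $- \frac{1351}{9} \approx -150.11$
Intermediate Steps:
$g{\left(X \right)} = - 15 X$
$Z = -150$ ($Z = \left(-15\right) \left(-5\right) \left(-2\right) = 75 \left(-2\right) = -150$)
$w{\left(M \right)} = 1$ ($w{\left(M \right)} = \frac{2 M}{2 M} = 2 M \frac{1}{2 M} = 1$)
$w{\left(5 \right)} \left(\frac{1}{-18 + 9} + Z\right) = 1 \left(\frac{1}{-18 + 9} - 150\right) = 1 \left(\frac{1}{-9} - 150\right) = 1 \left(- \frac{1}{9} - 150\right) = 1 \left(- \frac{1351}{9}\right) = - \frac{1351}{9}$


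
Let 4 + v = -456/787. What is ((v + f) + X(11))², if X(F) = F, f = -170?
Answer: 16573215169/619369 ≈ 26758.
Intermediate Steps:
v = -3604/787 (v = -4 - 456/787 = -3604/787 ≈ -4.5794)
((v + f) + X(11))² = ((-3604/787 - 170) + 11)² = (-137394/787 + 11)² = (-128737/787)² = 16573215169/619369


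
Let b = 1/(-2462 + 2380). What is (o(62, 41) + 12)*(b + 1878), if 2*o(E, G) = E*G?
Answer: 197575585/82 ≈ 2.4095e+6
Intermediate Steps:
o(E, G) = E*G/2 (o(E, G) = (E*G)/2 = E*G/2)
b = -1/82 (b = 1/(-82) = -1/82 ≈ -0.012195)
(o(62, 41) + 12)*(b + 1878) = ((1/2)*62*41 + 12)*(-1/82 + 1878) = (1271 + 12)*(153995/82) = 1283*(153995/82) = 197575585/82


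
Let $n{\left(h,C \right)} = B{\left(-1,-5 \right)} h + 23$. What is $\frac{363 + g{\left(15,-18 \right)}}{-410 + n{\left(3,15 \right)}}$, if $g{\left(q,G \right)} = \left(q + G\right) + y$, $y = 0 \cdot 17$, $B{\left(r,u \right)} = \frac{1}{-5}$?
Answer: $- \frac{300}{323} \approx -0.92879$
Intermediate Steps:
$B{\left(r,u \right)} = - \frac{1}{5}$
$n{\left(h,C \right)} = 23 - \frac{h}{5}$ ($n{\left(h,C \right)} = - \frac{h}{5} + 23 = 23 - \frac{h}{5}$)
$y = 0$
$g{\left(q,G \right)} = G + q$ ($g{\left(q,G \right)} = \left(q + G\right) + 0 = \left(G + q\right) + 0 = G + q$)
$\frac{363 + g{\left(15,-18 \right)}}{-410 + n{\left(3,15 \right)}} = \frac{363 + \left(-18 + 15\right)}{-410 + \left(23 - \frac{3}{5}\right)} = \frac{363 - 3}{-410 + \left(23 - \frac{3}{5}\right)} = \frac{360}{-410 + \frac{112}{5}} = \frac{360}{- \frac{1938}{5}} = 360 \left(- \frac{5}{1938}\right) = - \frac{300}{323}$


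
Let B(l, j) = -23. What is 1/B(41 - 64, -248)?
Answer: -1/23 ≈ -0.043478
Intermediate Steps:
1/B(41 - 64, -248) = 1/(-23) = -1/23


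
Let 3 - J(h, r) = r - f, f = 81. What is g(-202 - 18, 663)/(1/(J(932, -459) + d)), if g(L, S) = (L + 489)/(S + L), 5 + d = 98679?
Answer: 26689373/443 ≈ 60247.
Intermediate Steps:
d = 98674 (d = -5 + 98679 = 98674)
g(L, S) = (489 + L)/(L + S)
J(h, r) = 84 - r (J(h, r) = 3 - (r - 1*81) = 3 - (r - 81) = 3 - (-81 + r) = 3 + (81 - r) = 84 - r)
g(-202 - 18, 663)/(1/(J(932, -459) + d)) = ((489 + (-202 - 18))/((-202 - 18) + 663))/(1/((84 - 1*(-459)) + 98674)) = ((489 - 220)/(-220 + 663))/(1/((84 + 459) + 98674)) = (269/443)/(1/(543 + 98674)) = ((1/443)*269)/(1/99217) = 269/(443*(1/99217)) = (269/443)*99217 = 26689373/443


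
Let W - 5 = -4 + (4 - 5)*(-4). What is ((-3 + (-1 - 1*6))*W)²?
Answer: 2500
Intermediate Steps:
W = 5 (W = 5 + (-4 + (4 - 5)*(-4)) = 5 + (-4 - 1*(-4)) = 5 + (-4 + 4) = 5 + 0 = 5)
((-3 + (-1 - 1*6))*W)² = ((-3 + (-1 - 1*6))*5)² = ((-3 + (-1 - 6))*5)² = ((-3 - 7)*5)² = (-10*5)² = (-50)² = 2500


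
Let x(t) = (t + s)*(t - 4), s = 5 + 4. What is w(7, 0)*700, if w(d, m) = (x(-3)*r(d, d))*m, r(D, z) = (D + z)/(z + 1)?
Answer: 0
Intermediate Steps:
s = 9
r(D, z) = (D + z)/(1 + z)
x(t) = (-4 + t)*(9 + t) (x(t) = (t + 9)*(t - 4) = (9 + t)*(-4 + t) = (-4 + t)*(9 + t))
w(d, m) = -84*d*m/(1 + d) (w(d, m) = ((-36 + (-3)² + 5*(-3))*((d + d)/(1 + d)))*m = ((-36 + 9 - 15)*((2*d)/(1 + d)))*m = (-84*d/(1 + d))*m = -84*d*m/(1 + d))
w(7, 0)*700 = -84*7*0/(1 + 7)*700 = -84*7*0/8*700 = -84*7*0*⅛*700 = 0*700 = 0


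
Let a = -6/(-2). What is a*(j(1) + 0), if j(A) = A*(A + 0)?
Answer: 3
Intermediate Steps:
a = 3 (a = -6*(-½) = 3)
j(A) = A² (j(A) = A*A = A²)
a*(j(1) + 0) = 3*(1² + 0) = 3*(1 + 0) = 3*1 = 3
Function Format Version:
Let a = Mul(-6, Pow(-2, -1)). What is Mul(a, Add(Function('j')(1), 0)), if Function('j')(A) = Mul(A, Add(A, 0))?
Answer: 3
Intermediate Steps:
a = 3 (a = Mul(-6, Rational(-1, 2)) = 3)
Function('j')(A) = Pow(A, 2) (Function('j')(A) = Mul(A, A) = Pow(A, 2))
Mul(a, Add(Function('j')(1), 0)) = Mul(3, Add(Pow(1, 2), 0)) = Mul(3, Add(1, 0)) = Mul(3, 1) = 3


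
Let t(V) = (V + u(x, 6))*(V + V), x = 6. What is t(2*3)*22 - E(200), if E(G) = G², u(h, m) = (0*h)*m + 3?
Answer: -37624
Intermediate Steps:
u(h, m) = 3 (u(h, m) = 0*m + 3 = 0 + 3 = 3)
t(V) = 2*V*(3 + V) (t(V) = (V + 3)*(V + V) = (3 + V)*(2*V) = 2*V*(3 + V))
t(2*3)*22 - E(200) = (2*(2*3)*(3 + 2*3))*22 - 1*200² = (2*6*(3 + 6))*22 - 1*40000 = (2*6*9)*22 - 40000 = 108*22 - 40000 = 2376 - 40000 = -37624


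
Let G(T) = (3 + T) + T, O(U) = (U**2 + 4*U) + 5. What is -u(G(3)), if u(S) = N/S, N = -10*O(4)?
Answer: 370/9 ≈ 41.111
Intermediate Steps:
O(U) = 5 + U**2 + 4*U
G(T) = 3 + 2*T
N = -370 (N = -10*(5 + 4**2 + 4*4) = -10*(5 + 16 + 16) = -10*37 = -370)
u(S) = -370/S
-u(G(3)) = -(-370)/(3 + 2*3) = -(-370)/(3 + 6) = -(-370)/9 = -1*(-370/9) = 370/9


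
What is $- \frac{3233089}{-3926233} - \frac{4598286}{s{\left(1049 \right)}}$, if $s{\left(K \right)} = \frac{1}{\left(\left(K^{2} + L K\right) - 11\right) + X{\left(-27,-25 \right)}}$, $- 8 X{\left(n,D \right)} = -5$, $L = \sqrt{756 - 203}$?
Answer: $- \frac{79465555125939014519}{15704932} - 4823602014 \sqrt{553} \approx -5.1733 \cdot 10^{12}$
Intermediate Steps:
$L = \sqrt{553} \approx 23.516$
$X{\left(n,D \right)} = \frac{5}{8}$ ($X{\left(n,D \right)} = \left(- \frac{1}{8}\right) \left(-5\right) = \frac{5}{8}$)
$s{\left(K \right)} = \frac{1}{- \frac{83}{8} + K^{2} + K \sqrt{553}}$ ($s{\left(K \right)} = \frac{1}{\left(\left(K^{2} + \sqrt{553} K\right) - 11\right) + \frac{5}{8}} = \frac{1}{\left(\left(K^{2} + K \sqrt{553}\right) - 11\right) + \frac{5}{8}} = \frac{1}{\left(-11 + K^{2} + K \sqrt{553}\right) + \frac{5}{8}} = \frac{1}{- \frac{83}{8} + K^{2} + K \sqrt{553}}$)
$- \frac{3233089}{-3926233} - \frac{4598286}{s{\left(1049 \right)}} = - \frac{3233089}{-3926233} - \frac{4598286}{8 \frac{1}{-83 + 8 \cdot 1049^{2} + 8 \cdot 1049 \sqrt{553}}} = \left(-3233089\right) \left(- \frac{1}{3926233}\right) - \frac{4598286}{8 \frac{1}{-83 + 8 \cdot 1100401 + 8392 \sqrt{553}}} = \frac{3233089}{3926233} - \frac{4598286}{8 \frac{1}{-83 + 8803208 + 8392 \sqrt{553}}} = \frac{3233089}{3926233} - \frac{4598286}{8 \frac{1}{8803125 + 8392 \sqrt{553}}} = \frac{3233089}{3926233} - 4598286 \left(\frac{8803125}{8} + 1049 \sqrt{553}\right) = \frac{3233089}{3926233} - \left(\frac{20239643221875}{4} + 4823602014 \sqrt{553}\right) = - \frac{79465555125939014519}{15704932} - 4823602014 \sqrt{553}$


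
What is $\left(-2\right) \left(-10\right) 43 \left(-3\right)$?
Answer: $-2580$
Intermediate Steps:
$\left(-2\right) \left(-10\right) 43 \left(-3\right) = 20 \cdot 43 \left(-3\right) = 860 \left(-3\right) = -2580$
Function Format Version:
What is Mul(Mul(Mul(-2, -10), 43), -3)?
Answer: -2580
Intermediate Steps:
Mul(Mul(Mul(-2, -10), 43), -3) = Mul(Mul(20, 43), -3) = Mul(860, -3) = -2580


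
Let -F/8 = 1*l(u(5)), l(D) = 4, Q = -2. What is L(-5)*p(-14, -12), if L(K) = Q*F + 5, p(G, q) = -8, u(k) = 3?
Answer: -552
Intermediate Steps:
F = -32 (F = -8*4 = -32)
L(K) = 69 (L(K) = -2*(-32) + 5 = 64 + 5 = 69)
L(-5)*p(-14, -12) = 69*(-8) = -552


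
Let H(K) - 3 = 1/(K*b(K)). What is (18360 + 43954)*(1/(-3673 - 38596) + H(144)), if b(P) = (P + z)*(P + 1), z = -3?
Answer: 11631750920186593/62221658760 ≈ 1.8694e+5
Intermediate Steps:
b(P) = (1 + P)*(-3 + P) (b(P) = (P - 3)*(P + 1) = (-3 + P)*(1 + P) = (1 + P)*(-3 + P))
H(K) = 3 + 1/(K*(-3 + K² - 2*K))
(18360 + 43954)*(1/(-3673 - 38596) + H(144)) = (18360 + 43954)*(1/(-3673 - 38596) + (1 + 3*144*(-3 + 144² - 2*144))/(144*(-3 + 144² - 2*144))) = 62314*(1/(-42269) + (1 + 3*144*(-3 + 20736 - 288))/(144*(-3 + 20736 - 288))) = 62314*(-1/42269 + (1/144)*(1 + 3*144*20445)/20445) = 62314*(-1/42269 + (1/144)*(1/20445)*(1 + 8832240)) = 62314*(-1/42269 + (1/144)*(1/20445)*8832241) = 62314*(-1/42269 + 8832241/2944080) = 62314*(373327050749/124443317520) = 11631750920186593/62221658760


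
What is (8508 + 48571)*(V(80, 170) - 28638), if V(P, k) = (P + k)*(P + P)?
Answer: 648531598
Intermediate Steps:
V(P, k) = 2*P*(P + k) (V(P, k) = (P + k)*(2*P) = 2*P*(P + k))
(8508 + 48571)*(V(80, 170) - 28638) = (8508 + 48571)*(2*80*(80 + 170) - 28638) = 57079*(2*80*250 - 28638) = 57079*(40000 - 28638) = 57079*11362 = 648531598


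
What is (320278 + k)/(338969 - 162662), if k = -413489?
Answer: -5483/10371 ≈ -0.52869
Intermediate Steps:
(320278 + k)/(338969 - 162662) = (320278 - 413489)/(338969 - 162662) = -93211/176307 = -93211*1/176307 = -5483/10371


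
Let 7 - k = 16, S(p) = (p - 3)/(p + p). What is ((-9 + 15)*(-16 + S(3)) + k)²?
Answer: 11025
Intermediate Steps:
S(p) = (-3 + p)/(2*p) (S(p) = (-3 + p)/((2*p)) = (-3 + p)*(1/(2*p)) = (-3 + p)/(2*p))
k = -9 (k = 7 - 1*16 = 7 - 16 = -9)
((-9 + 15)*(-16 + S(3)) + k)² = ((-9 + 15)*(-16 + (½)*(-3 + 3)/3) - 9)² = (6*(-16 + (½)*(⅓)*0) - 9)² = (6*(-16 + 0) - 9)² = (6*(-16) - 9)² = (-96 - 9)² = (-105)² = 11025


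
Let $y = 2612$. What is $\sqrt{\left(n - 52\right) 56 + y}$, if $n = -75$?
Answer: $30 i \sqrt{5} \approx 67.082 i$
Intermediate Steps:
$\sqrt{\left(n - 52\right) 56 + y} = \sqrt{\left(-75 - 52\right) 56 + 2612} = \sqrt{\left(-127\right) 56 + 2612} = \sqrt{-7112 + 2612} = \sqrt{-4500} = 30 i \sqrt{5}$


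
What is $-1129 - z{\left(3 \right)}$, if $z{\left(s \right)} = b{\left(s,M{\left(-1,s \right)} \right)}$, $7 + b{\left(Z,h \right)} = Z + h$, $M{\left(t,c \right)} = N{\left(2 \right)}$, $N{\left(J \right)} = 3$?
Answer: $-1128$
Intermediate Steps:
$M{\left(t,c \right)} = 3$
$b{\left(Z,h \right)} = -7 + Z + h$ ($b{\left(Z,h \right)} = -7 + \left(Z + h\right) = -7 + Z + h$)
$z{\left(s \right)} = -4 + s$ ($z{\left(s \right)} = -7 + s + 3 = -4 + s$)
$-1129 - z{\left(3 \right)} = -1129 - \left(-4 + 3\right) = -1129 - -1 = -1129 + 1 = -1128$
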